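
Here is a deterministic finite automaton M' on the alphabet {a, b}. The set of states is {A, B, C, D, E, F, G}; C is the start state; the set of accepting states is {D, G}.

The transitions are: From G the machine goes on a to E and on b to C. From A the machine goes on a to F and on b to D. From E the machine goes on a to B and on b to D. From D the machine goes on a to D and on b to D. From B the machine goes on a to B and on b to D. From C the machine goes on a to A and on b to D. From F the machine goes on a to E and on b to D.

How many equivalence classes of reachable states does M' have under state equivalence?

States {G} cannot be reached from the start state, so discard them.
Initial partition by acceptance: {D} | {A,B,C,E,F}.
No further refinement is possible. Final partition (2 blocks): {D} | {A,B,C,E,F}.

2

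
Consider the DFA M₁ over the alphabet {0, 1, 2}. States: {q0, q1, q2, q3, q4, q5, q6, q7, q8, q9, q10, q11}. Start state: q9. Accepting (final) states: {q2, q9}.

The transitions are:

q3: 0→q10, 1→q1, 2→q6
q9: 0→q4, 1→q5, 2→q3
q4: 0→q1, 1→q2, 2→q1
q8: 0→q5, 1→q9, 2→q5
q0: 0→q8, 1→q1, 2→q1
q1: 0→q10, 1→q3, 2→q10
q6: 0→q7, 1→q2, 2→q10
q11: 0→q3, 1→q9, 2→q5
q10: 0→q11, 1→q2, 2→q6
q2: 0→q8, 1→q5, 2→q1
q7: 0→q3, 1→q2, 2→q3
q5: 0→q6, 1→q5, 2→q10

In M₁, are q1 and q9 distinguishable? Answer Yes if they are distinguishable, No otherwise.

Yes

Reachable states from the start: {q1,q2,q3,q4,q5,q6,q7,q8,q9,q10,q11}. Unreachable: {q0} — drop them.
P0 = {q2,q9} | {q1,q3,q4,q5,q6,q7,q8,q10,q11}.
On input 1, block {q1,q3,q4,q5,q6,q7,q8,q10,q11} splits into {q4,q6,q7,q8,q10,q11} and {q1,q3,q5}.
Refine {q4,q6,q7,q8,q10,q11} on symbol 0: members go to different blocks, giving {q4,q7,q8,q11} and {q6,q10}.
No further refinement is possible. Final partition (4 blocks): {q2,q9} | {q4,q7,q8,q11} | {q1,q3,q5} | {q6,q10}.
q1 and q9 end up in different blocks, so they are distinguishable. For instance, the string 'ε' is accepted from only q9.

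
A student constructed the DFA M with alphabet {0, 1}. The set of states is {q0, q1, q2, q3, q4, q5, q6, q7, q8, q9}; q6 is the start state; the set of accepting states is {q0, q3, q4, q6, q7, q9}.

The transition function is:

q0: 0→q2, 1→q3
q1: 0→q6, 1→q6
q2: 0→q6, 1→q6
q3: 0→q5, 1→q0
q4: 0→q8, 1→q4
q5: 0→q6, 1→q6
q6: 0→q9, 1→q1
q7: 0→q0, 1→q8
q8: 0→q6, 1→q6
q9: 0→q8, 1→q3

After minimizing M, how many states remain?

States {q4,q7} cannot be reached from the start state, so discard them.
P0 = {q0,q3,q6,q9} | {q1,q2,q5,q8}.
Split {q0,q3,q6,q9} by δ(·,0) → {q0,q3,q9} and {q6}.
Stable partition: {q0,q3,q9} | {q1,q2,q5,q8} | {q6} — 3 equivalence classes.

3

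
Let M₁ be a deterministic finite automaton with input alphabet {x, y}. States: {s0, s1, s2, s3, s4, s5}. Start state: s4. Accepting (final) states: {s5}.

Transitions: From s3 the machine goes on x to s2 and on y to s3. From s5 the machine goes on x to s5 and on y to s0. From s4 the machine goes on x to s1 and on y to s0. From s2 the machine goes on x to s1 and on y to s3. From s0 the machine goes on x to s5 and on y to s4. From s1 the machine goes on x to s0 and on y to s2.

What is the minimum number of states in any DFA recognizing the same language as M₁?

Initial partition by acceptance: {s5} | {s0,s1,s2,s3,s4}.
Split {s0,s1,s2,s3,s4} by δ(·,x) → {s1,s2,s3,s4} and {s0}.
On input x, block {s1,s2,s3,s4} splits into {s2,s3,s4} and {s1}.
On input x, block {s2,s3,s4} splits into {s2,s4} and {s3}.
Split {s2,s4} by δ(·,y) → {s2} and {s4}.
Stable partition: {s5} | {s2} | {s0} | {s1} | {s3} | {s4} — 6 equivalence classes.

6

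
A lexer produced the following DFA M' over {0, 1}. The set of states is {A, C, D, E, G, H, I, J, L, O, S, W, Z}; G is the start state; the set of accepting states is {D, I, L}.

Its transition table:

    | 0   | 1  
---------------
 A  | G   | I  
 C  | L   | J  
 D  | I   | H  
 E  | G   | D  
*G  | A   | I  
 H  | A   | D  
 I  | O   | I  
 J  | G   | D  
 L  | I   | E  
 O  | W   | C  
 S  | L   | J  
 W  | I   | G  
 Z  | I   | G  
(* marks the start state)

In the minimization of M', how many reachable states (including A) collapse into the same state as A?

2

States {S,Z} cannot be reached from the start state, so discard them.
P0 = {D,I,L} | {A,C,E,G,H,J,O,W}.
Refine {D,I,L} on symbol 0: members go to different blocks, giving {D,L} and {I}.
Split {A,C,E,G,H,J,O,W} by δ(·,0) → {A,E,G,H,J,O} and {C} and {W}.
Split {A,E,G,H,J,O} by δ(·,0) → {A,E,G,H,J} and {O}.
On input 1, block {A,E,G,H,J} splits into {E,H,J} and {A,G}.
No further refinement is possible. Final partition (7 blocks): {D,L} | {E,H,J} | {I} | {C} | {W} | {O} | {A,G}.
The equivalence class containing A is {A,G}, of size 2.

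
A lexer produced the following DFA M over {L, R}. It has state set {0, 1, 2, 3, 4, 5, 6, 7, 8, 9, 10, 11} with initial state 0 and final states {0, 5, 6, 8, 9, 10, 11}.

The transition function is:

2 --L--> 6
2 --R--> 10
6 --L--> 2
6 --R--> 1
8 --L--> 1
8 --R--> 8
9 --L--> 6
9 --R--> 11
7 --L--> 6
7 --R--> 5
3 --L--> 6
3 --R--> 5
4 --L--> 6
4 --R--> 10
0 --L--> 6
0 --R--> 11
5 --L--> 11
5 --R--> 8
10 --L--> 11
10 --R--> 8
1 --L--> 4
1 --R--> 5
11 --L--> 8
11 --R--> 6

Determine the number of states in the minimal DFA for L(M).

7

Reachable states from the start: {0,1,2,4,5,6,8,10,11}. Unreachable: {3,7,9} — drop them.
P0 = {0,5,6,8,10,11} | {1,2,4}.
Split {0,5,6,8,10,11} by δ(·,L) → {0,5,10,11} and {6,8}.
Refine {0,5,10,11} on symbol L: members go to different blocks, giving {0,11} and {5,10}.
Refine {0,11} on symbol R: members go to different blocks, giving {0} and {11}.
Refine {1,2,4} on symbol L: members go to different blocks, giving {2,4} and {1}.
Split {6,8} by δ(·,L) → {6} and {8}.
The partition is now stable with 7 blocks: {0} | {2,4} | {6} | {5,10} | {11} | {1} | {8}.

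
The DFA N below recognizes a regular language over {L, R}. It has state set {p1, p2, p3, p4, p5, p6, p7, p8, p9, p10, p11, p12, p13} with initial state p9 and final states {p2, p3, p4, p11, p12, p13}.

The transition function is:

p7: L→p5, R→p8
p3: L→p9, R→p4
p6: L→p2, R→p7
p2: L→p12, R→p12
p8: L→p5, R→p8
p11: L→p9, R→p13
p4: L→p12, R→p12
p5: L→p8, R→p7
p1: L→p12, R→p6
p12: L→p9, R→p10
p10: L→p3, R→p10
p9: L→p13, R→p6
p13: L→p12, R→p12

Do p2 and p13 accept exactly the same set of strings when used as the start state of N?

Reachable states from the start: {p2,p3,p4,p5,p6,p7,p8,p9,p10,p12,p13}. Unreachable: {p1,p11} — drop them.
Initial partition by acceptance: {p2,p3,p4,p12,p13} | {p5,p6,p7,p8,p9,p10}.
Split {p2,p3,p4,p12,p13} by δ(·,L) → {p2,p4,p13} and {p3,p12}.
On input L, block {p5,p6,p7,p8,p9,p10} splits into {p5,p7,p8} and {p6,p9} and {p10}.
Split {p3,p12} by δ(·,R) → {p3} and {p12}.
Refine {p6,p9} on symbol R: members go to different blocks, giving {p6} and {p9}.
Stable partition: {p2,p4,p13} | {p5,p7,p8} | {p3} | {p6} | {p10} | {p12} | {p9} — 7 equivalence classes.
p2 and p13 lie in the same block of the stable partition, so they are equivalent — no string distinguishes them.

Yes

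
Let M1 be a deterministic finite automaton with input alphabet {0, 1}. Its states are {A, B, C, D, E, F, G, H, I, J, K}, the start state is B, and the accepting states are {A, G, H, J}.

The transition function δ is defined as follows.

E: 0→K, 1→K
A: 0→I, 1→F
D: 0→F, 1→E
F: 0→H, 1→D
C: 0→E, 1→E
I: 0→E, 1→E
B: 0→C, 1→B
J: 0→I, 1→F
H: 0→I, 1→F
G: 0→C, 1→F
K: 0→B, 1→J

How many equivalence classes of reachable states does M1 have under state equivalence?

7

States {A,G} cannot be reached from the start state, so discard them.
Initial partition by acceptance: {H,J} | {B,C,D,E,F,I,K}.
On input 0, block {B,C,D,E,F,I,K} splits into {B,C,D,E,I,K} and {F}.
On input 0, block {B,C,D,E,I,K} splits into {B,C,E,I,K} and {D}.
Refine {B,C,E,I,K} on symbol 1: members go to different blocks, giving {B,C,E,I} and {K}.
On input 0, block {B,C,E,I} splits into {B,C,I} and {E}.
On input 0, block {B,C,I} splits into {C,I} and {B}.
Stable partition: {H,J} | {C,I} | {F} | {D} | {K} | {E} | {B} — 7 equivalence classes.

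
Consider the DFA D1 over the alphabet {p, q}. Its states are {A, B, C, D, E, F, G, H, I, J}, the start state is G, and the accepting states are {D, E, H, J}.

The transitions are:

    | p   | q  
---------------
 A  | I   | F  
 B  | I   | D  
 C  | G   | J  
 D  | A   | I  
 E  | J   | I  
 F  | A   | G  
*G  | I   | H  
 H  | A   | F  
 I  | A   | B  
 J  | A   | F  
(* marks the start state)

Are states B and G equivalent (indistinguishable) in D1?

Yes

First remove the unreachable states {C,E,J}; 7 states remain.
Start with accepting vs non-accepting: {D,H} | {A,B,F,G,I}.
On input q, block {A,B,F,G,I} splits into {A,F,I} and {B,G}.
Refine {A,F,I} on symbol q: members go to different blocks, giving {F,I} and {A}.
The partition is now stable with 4 blocks: {D,H} | {F,I} | {B,G} | {A}.
B and G lie in the same block of the stable partition, so they are equivalent — no string distinguishes them.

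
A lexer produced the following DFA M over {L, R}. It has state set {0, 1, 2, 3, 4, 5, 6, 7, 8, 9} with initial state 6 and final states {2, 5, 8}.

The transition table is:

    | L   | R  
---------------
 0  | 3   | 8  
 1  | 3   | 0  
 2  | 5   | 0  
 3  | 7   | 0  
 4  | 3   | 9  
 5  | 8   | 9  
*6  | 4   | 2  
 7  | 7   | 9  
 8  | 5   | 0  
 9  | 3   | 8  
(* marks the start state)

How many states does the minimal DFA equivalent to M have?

3

First remove the unreachable states {1}; 9 states remain.
P0 = {2,5,8} | {0,3,4,6,7,9}.
On input R, block {0,3,4,6,7,9} splits into {0,6,9} and {3,4,7}.
Stable partition: {2,5,8} | {0,6,9} | {3,4,7} — 3 equivalence classes.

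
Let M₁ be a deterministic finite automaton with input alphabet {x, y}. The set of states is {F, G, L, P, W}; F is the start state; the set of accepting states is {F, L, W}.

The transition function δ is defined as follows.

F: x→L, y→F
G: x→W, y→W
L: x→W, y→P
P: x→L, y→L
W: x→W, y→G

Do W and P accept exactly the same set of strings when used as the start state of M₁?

Every state is reachable, so we keep all 5.
P0 = {F,L,W} | {G,P}.
On input y, block {F,L,W} splits into {L,W} and {F}.
Stable partition: {L,W} | {G,P} | {F} — 3 equivalence classes.
W and P end up in different blocks, so they are distinguishable. For instance, the string 'ε' is accepted from only W.

No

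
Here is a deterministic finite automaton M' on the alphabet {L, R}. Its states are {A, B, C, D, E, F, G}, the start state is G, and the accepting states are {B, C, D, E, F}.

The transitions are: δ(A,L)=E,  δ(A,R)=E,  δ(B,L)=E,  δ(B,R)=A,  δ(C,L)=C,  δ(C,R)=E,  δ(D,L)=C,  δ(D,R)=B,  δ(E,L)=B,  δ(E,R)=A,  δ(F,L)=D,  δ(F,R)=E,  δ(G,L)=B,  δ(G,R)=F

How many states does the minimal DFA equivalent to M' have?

4

P0 = {B,C,D,E,F} | {A,G}.
On input R, block {B,C,D,E,F} splits into {C,D,F} and {B,E}.
On input R, block {A,G} splits into {A} and {G}.
Stable partition: {C,D,F} | {A} | {B,E} | {G} — 4 equivalence classes.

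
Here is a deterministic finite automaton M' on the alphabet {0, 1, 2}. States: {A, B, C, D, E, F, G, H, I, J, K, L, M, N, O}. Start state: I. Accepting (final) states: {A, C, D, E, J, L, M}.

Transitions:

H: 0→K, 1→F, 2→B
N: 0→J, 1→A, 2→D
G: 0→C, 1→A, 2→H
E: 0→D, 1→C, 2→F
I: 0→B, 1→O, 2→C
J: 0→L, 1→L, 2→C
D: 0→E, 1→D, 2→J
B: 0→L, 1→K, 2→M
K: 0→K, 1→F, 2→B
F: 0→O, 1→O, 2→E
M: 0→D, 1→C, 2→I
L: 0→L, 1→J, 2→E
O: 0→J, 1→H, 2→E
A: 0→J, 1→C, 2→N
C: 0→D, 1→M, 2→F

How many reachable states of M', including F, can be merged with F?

Reachable states from the start: {B,C,D,E,F,H,I,J,K,L,M,O}. Unreachable: {A,G,N} — drop them.
P0 = {C,D,E,J,L,M} | {B,F,H,I,K,O}.
On input 2, block {C,D,E,J,L,M} splits into {C,E,M} and {D,J,L}.
Refine {B,F,H,I,K,O} on symbol 0: members go to different blocks, giving {F,H,I,K} and {B,O}.
On input 0, block {F,H,I,K} splits into {F,I} and {H,K}.
Refine {D,J,L} on symbol 0: members go to different blocks, giving {J,L} and {D}.
Stable partition: {C,E,M} | {F,I} | {J,L} | {B,O} | {H,K} | {D} — 6 equivalence classes.
State F belongs to the block {F,I}, which has 2 states.

2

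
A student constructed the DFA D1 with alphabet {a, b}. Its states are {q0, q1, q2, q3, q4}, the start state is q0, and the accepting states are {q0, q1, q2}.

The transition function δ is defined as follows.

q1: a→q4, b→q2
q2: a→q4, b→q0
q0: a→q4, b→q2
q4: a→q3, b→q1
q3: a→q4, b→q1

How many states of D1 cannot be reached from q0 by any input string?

Every one of the 5 states is reachable from q0.

0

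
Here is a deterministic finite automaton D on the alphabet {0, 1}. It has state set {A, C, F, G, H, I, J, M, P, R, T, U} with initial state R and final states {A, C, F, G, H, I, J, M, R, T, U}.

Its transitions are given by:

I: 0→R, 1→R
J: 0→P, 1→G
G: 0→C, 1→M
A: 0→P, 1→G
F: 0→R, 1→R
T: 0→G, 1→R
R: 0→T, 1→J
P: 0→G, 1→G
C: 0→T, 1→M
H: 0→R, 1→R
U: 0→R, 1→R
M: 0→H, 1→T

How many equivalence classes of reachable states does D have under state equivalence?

Reachable states from the start: {C,G,H,J,M,P,R,T}. Unreachable: {A,F,I,U} — drop them.
P0 = {C,G,H,J,M,R,T} | {P}.
Split {C,G,H,J,M,R,T} by δ(·,0) → {C,G,H,M,R,T} and {J}.
Split {C,G,H,M,R,T} by δ(·,1) → {C,G,H,M,T} and {R}.
On input 0, block {C,G,H,M,T} splits into {C,G,M,T} and {H}.
Split {C,G,M,T} by δ(·,0) → {C,G,T} and {M}.
Refine {C,G,T} on symbol 1: members go to different blocks, giving {C,G} and {T}.
On input 0, block {C,G} splits into {G} and {C}.
The partition is now stable with 8 blocks: {G} | {P} | {J} | {R} | {H} | {M} | {T} | {C}.

8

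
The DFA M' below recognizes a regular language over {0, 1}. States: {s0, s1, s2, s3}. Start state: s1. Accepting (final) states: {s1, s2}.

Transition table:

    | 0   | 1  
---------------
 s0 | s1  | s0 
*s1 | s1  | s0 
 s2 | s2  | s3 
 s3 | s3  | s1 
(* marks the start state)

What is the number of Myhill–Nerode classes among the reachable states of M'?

Reachable states from the start: {s0,s1}. Unreachable: {s2,s3} — drop them.
Initial partition by acceptance: {s1} | {s0}.
No further refinement is possible. Final partition (2 blocks): {s1} | {s0}.

2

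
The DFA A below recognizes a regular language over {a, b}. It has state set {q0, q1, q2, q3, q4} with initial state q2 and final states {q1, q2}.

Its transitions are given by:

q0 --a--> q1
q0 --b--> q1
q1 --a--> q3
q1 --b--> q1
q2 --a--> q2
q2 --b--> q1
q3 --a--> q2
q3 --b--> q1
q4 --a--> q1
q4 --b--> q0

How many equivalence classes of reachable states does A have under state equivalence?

3

First remove the unreachable states {q0,q4}; 3 states remain.
Start with accepting vs non-accepting: {q1,q2} | {q3}.
On input a, block {q1,q2} splits into {q1} and {q2}.
The partition is now stable with 3 blocks: {q1} | {q3} | {q2}.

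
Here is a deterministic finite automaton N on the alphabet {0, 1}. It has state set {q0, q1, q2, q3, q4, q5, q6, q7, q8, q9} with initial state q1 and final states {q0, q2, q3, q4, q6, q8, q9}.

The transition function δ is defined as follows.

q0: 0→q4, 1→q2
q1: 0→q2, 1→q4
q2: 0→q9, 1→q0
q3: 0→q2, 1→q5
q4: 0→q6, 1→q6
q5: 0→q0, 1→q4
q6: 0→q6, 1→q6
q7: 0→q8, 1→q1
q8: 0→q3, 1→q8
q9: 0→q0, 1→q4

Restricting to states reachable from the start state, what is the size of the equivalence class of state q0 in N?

5

First remove the unreachable states {q3,q5,q7,q8}; 6 states remain.
Start with accepting vs non-accepting: {q0,q2,q4,q6,q9} | {q1}.
Stable partition: {q0,q2,q4,q6,q9} | {q1} — 2 equivalence classes.
The equivalence class containing q0 is {q0,q2,q4,q6,q9}, of size 5.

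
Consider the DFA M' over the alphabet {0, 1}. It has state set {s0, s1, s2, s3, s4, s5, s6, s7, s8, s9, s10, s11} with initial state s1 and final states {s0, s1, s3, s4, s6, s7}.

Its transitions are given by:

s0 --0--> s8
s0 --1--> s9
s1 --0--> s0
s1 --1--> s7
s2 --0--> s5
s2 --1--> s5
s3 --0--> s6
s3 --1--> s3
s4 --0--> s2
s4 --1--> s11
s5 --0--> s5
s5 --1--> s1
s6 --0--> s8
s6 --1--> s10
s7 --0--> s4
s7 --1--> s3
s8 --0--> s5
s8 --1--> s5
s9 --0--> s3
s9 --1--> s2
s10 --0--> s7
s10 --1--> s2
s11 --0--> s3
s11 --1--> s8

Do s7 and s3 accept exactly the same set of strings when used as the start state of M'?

Yes

All states are reachable from the start state.
Start with accepting vs non-accepting: {s0,s1,s3,s4,s6,s7} | {s2,s5,s8,s9,s10,s11}.
On input 0, block {s0,s1,s3,s4,s6,s7} splits into {s0,s4,s6} and {s1,s3,s7}.
Refine {s2,s5,s8,s9,s10,s11} on symbol 0: members go to different blocks, giving {s2,s5,s8} and {s9,s10,s11}.
On input 1, block {s2,s5,s8} splits into {s2,s8} and {s5}.
Stable partition: {s0,s4,s6} | {s2,s8} | {s1,s3,s7} | {s9,s10,s11} | {s5} — 5 equivalence classes.
s7 and s3 lie in the same block of the stable partition, so they are equivalent — no string distinguishes them.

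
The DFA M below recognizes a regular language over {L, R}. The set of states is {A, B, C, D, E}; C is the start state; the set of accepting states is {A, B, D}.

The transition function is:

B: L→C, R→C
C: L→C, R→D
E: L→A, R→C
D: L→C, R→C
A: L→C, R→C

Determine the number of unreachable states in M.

3

BFS from C reaches {C, D}; the 3 state(s) A, B, E are never visited.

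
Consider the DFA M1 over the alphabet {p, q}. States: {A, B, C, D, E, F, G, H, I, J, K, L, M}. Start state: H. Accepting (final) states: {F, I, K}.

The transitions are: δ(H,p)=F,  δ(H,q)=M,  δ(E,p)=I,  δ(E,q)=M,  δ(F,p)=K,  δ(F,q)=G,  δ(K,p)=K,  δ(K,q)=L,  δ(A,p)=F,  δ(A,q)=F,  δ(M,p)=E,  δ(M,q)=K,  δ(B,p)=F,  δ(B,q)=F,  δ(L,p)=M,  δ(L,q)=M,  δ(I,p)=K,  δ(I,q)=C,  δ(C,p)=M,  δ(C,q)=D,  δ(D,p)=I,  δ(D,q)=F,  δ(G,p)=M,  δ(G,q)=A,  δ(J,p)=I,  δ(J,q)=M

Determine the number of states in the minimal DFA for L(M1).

7

Reachable states from the start: {A,C,D,E,F,G,H,I,K,L,M}. Unreachable: {B,J} — drop them.
Initial partition by acceptance: {F,I,K} | {A,C,D,E,G,H,L,M}.
Refine {A,C,D,E,G,H,L,M} on symbol p: members go to different blocks, giving {A,D,E,H} and {C,G,L,M}.
Split {A,D,E,H} by δ(·,q) → {A,D} and {E,H}.
Split {C,G,L,M} by δ(·,p) → {C,G,L} and {M}.
Split {C,G,L} by δ(·,q) → {C,G} and {L}.
Split {F,I,K} by δ(·,q) → {F,I} and {K}.
Stable partition: {F,I} | {A,D} | {C,G} | {E,H} | {M} | {L} | {K} — 7 equivalence classes.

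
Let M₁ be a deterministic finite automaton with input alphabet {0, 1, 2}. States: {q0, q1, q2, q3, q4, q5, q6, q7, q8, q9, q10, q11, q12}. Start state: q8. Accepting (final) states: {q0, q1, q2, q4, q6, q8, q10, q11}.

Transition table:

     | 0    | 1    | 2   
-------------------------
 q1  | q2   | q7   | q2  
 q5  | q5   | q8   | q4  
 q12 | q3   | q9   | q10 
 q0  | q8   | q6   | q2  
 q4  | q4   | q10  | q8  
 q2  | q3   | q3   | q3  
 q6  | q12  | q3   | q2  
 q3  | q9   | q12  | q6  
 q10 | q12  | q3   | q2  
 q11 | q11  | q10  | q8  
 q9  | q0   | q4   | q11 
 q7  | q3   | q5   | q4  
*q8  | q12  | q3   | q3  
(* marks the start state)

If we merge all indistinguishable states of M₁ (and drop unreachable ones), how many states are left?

First remove the unreachable states {q1,q5,q7}; 10 states remain.
Start with accepting vs non-accepting: {q0,q2,q4,q6,q8,q10,q11} | {q3,q9,q12}.
Split {q0,q2,q4,q6,q8,q10,q11} by δ(·,0) → {q2,q6,q8,q10} and {q0,q4,q11}.
On input 2, block {q2,q6,q8,q10} splits into {q2,q8} and {q6,q10}.
On input 0, block {q3,q9,q12} splits into {q3,q12} and {q9}.
Split {q3,q12} by δ(·,0) → {q3} and {q12}.
On input 0, block {q2,q8} splits into {q2} and {q8}.
Split {q0,q4,q11} by δ(·,0) → {q4,q11} and {q0}.
The partition is now stable with 8 blocks: {q2} | {q3} | {q4,q11} | {q6,q10} | {q9} | {q12} | {q8} | {q0}.

8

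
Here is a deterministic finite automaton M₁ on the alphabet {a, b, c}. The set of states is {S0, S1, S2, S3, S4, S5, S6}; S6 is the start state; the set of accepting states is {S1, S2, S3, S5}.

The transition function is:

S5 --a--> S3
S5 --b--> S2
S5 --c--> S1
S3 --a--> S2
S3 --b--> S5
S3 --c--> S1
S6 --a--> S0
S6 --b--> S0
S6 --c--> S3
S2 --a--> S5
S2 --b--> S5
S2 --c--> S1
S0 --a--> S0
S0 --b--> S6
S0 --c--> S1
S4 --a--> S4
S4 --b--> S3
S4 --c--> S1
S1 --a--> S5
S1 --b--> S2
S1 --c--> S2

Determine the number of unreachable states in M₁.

Starting at S6 and following transitions, the reachable set is {S0, S1, S2, S3, S5, S6}. That leaves S4 unreachable — 1 in total.

1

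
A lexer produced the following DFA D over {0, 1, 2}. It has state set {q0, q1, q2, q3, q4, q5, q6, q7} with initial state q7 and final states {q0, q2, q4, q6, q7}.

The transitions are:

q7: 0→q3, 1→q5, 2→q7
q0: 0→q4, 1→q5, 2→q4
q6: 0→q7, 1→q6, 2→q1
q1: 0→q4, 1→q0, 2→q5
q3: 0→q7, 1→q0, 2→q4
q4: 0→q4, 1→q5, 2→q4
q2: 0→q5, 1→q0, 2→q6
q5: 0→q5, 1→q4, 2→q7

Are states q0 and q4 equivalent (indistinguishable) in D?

First remove the unreachable states {q1,q2,q6}; 5 states remain.
P0 = {q0,q4,q7} | {q3,q5}.
Refine {q0,q4,q7} on symbol 0: members go to different blocks, giving {q0,q4} and {q7}.
Refine {q3,q5} on symbol 0: members go to different blocks, giving {q3} and {q5}.
The partition is now stable with 4 blocks: {q0,q4} | {q3} | {q7} | {q5}.
q0 and q4 lie in the same block of the stable partition, so they are equivalent — no string distinguishes them.

Yes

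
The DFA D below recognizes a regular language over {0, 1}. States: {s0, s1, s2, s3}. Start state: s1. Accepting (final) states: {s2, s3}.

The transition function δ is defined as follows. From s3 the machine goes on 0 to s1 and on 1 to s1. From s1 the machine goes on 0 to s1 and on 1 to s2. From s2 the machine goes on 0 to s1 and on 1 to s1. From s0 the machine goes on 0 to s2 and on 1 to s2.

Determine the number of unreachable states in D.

2

Starting at s1 and following transitions, the reachable set is {s1, s2}. That leaves s0, s3 unreachable — 2 in total.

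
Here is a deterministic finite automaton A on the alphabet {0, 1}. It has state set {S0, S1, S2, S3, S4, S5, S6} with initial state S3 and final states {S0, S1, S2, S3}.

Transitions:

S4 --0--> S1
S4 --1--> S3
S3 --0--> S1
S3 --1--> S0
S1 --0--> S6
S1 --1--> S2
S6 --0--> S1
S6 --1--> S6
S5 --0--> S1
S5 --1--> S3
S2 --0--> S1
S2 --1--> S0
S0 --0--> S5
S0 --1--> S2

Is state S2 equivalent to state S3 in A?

First remove the unreachable states {S4}; 6 states remain.
Initial partition by acceptance: {S0,S1,S2,S3} | {S5,S6}.
On input 0, block {S0,S1,S2,S3} splits into {S0,S1} and {S2,S3}.
On input 1, block {S5,S6} splits into {S5} and {S6}.
Refine {S0,S1} on symbol 0: members go to different blocks, giving {S0} and {S1}.
Stable partition: {S0} | {S5} | {S2,S3} | {S6} | {S1} — 5 equivalence classes.
S2 and S3 lie in the same block of the stable partition, so they are equivalent — no string distinguishes them.

Yes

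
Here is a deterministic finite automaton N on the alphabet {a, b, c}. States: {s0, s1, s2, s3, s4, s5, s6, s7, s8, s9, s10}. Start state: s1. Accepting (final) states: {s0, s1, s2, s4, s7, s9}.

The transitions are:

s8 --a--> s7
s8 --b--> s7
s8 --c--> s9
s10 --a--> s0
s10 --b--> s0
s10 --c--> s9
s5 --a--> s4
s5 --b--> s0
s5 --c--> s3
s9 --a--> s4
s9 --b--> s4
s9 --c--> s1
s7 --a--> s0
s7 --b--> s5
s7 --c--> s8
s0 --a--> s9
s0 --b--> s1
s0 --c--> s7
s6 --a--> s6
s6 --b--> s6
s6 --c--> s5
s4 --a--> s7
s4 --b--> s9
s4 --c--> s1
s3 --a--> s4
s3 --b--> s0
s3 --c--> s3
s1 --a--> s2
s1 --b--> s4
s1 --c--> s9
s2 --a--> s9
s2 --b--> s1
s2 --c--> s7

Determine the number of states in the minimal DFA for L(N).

7

States {s6,s10} cannot be reached from the start state, so discard them.
P0 = {s0,s1,s2,s4,s7,s9} | {s3,s5,s8}.
Split {s0,s1,s2,s4,s7,s9} by δ(·,b) → {s0,s1,s2,s4,s9} and {s7}.
On input a, block {s0,s1,s2,s4,s9} splits into {s0,s1,s2,s9} and {s4}.
On input a, block {s0,s1,s2,s9} splits into {s0,s1,s2} and {s9}.
Refine {s0,s1,s2} on symbol a: members go to different blocks, giving {s0,s2} and {s1}.
Refine {s3,s5,s8} on symbol a: members go to different blocks, giving {s3,s5} and {s8}.
The partition is now stable with 7 blocks: {s0,s2} | {s3,s5} | {s7} | {s4} | {s9} | {s1} | {s8}.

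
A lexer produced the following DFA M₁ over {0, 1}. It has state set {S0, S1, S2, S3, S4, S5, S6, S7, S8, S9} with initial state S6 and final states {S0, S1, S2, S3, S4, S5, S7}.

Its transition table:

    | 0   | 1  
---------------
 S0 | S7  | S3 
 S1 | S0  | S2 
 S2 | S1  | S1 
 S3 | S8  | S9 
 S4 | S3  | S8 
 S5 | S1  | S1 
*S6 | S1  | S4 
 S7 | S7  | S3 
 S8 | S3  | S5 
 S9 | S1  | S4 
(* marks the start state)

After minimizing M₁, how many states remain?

All states are reachable from the start state.
Start with accepting vs non-accepting: {S0,S1,S2,S3,S4,S5,S7} | {S6,S8,S9}.
Refine {S0,S1,S2,S3,S4,S5,S7} on symbol 0: members go to different blocks, giving {S0,S1,S2,S4,S5,S7} and {S3}.
On input 0, block {S0,S1,S2,S4,S5,S7} splits into {S0,S1,S2,S5,S7} and {S4}.
Split {S0,S1,S2,S5,S7} by δ(·,1) → {S1,S2,S5} and {S0,S7}.
On input 0, block {S1,S2,S5} splits into {S2,S5} and {S1}.
On input 0, block {S6,S8,S9} splits into {S6,S9} and {S8}.
Stable partition: {S2,S5} | {S6,S9} | {S3} | {S4} | {S0,S7} | {S1} | {S8} — 7 equivalence classes.

7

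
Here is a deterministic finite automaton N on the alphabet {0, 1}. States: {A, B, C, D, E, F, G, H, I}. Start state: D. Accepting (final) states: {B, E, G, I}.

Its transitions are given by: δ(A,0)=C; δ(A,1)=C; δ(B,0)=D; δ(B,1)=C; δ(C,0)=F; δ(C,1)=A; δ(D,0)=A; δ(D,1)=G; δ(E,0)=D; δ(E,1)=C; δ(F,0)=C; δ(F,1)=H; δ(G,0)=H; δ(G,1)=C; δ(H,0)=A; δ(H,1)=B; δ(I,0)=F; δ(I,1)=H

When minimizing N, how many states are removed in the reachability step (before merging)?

Starting at D and following transitions, the reachable set is {A, B, C, D, F, G, H}. That leaves E, I unreachable — 2 in total.

2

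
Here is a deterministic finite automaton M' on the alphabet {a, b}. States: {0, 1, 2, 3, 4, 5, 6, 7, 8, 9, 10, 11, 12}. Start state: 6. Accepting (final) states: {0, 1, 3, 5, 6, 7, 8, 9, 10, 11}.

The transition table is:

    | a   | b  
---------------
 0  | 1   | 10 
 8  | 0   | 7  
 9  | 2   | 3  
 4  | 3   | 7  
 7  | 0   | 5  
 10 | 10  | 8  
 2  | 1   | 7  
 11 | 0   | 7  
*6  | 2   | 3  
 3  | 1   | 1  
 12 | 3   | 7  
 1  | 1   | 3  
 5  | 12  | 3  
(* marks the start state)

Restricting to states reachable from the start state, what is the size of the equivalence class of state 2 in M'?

Reachable states from the start: {0,1,2,3,5,6,7,8,10,12}. Unreachable: {4,9,11} — drop them.
P0 = {0,1,3,5,6,7,8,10} | {2,12}.
Split {0,1,3,5,6,7,8,10} by δ(·,a) → {0,1,3,7,8,10} and {5,6}.
On input b, block {0,1,3,7,8,10} splits into {0,1,3,8,10} and {7}.
On input b, block {0,1,3,8,10} splits into {0,1,3,10} and {8}.
On input b, block {0,1,3,10} splits into {0,1,3} and {10}.
Refine {0,1,3} on symbol b: members go to different blocks, giving {1,3} and {0}.
The partition is now stable with 7 blocks: {1,3} | {2,12} | {5,6} | {7} | {8} | {10} | {0}.
The equivalence class containing 2 is {2,12}, of size 2.

2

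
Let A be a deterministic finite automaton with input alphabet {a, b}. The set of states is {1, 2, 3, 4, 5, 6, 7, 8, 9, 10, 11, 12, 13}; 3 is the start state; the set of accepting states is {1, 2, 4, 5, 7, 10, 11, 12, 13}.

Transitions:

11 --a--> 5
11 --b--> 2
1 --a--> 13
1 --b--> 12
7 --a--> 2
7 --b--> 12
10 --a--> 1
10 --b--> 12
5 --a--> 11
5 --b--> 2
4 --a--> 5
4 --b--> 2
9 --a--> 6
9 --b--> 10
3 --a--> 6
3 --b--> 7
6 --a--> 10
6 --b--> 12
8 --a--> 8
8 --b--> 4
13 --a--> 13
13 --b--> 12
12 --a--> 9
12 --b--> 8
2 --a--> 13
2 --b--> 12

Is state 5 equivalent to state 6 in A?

No

Start with accepting vs non-accepting: {1,2,4,5,7,10,11,12,13} | {3,6,8,9}.
On input a, block {1,2,4,5,7,10,11,12,13} splits into {1,2,4,5,7,10,11,13} and {12}.
Split {1,2,4,5,7,10,11,13} by δ(·,b) → {1,2,7,10,13} and {4,5,11}.
Split {3,6,8,9} by δ(·,a) → {3,8,9} and {6}.
Refine {3,8,9} on symbol a: members go to different blocks, giving {3,9} and {8}.
The partition is now stable with 6 blocks: {1,2,7,10,13} | {3,9} | {12} | {4,5,11} | {6} | {8}.
5 and 6 end up in different blocks, so they are distinguishable. For instance, the string 'ε' is accepted from only 5.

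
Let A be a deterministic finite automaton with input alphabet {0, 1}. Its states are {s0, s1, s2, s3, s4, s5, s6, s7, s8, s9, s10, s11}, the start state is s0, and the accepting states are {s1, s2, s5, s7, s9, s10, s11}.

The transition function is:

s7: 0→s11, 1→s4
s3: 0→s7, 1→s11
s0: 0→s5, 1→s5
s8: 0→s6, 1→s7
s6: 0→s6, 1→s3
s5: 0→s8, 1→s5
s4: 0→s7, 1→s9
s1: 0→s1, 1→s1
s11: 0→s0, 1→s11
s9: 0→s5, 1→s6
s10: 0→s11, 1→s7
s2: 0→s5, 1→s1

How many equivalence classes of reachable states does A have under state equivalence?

9

Reachable states from the start: {s0,s3,s4,s5,s6,s7,s8,s9,s11}. Unreachable: {s1,s2,s10} — drop them.
P0 = {s5,s7,s9,s11} | {s0,s3,s4,s6,s8}.
Split {s5,s7,s9,s11} by δ(·,0) → {s5,s11} and {s7,s9}.
On input 0, block {s0,s3,s4,s6,s8} splits into {s3,s4} and {s6,s8} and {s0}.
Refine {s5,s11} on symbol 0: members go to different blocks, giving {s5} and {s11}.
On input 1, block {s3,s4} splits into {s3} and {s4}.
On input 0, block {s7,s9} splits into {s7} and {s9}.
Split {s6,s8} by δ(·,1) → {s6} and {s8}.
Stable partition: {s5} | {s3} | {s7} | {s6} | {s0} | {s11} | {s4} | {s9} | {s8} — 9 equivalence classes.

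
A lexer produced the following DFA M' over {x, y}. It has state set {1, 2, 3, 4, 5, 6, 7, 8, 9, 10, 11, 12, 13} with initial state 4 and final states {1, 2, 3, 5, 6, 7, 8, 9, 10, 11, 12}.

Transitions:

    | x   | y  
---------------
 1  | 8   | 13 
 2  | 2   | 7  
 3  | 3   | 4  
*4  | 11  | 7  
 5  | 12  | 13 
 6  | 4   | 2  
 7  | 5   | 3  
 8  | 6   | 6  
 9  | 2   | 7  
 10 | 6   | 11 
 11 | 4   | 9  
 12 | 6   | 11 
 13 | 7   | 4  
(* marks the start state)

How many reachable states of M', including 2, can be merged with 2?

2

States {1,8,10} cannot be reached from the start state, so discard them.
P0 = {2,3,5,6,7,9,11,12} | {4,13}.
On input x, block {2,3,5,6,7,9,11,12} splits into {2,3,5,7,9,12} and {6,11}.
Refine {2,3,5,7,9,12} on symbol x: members go to different blocks, giving {2,3,5,7,9} and {12}.
Refine {2,3,5,7,9} on symbol x: members go to different blocks, giving {2,3,7,9} and {5}.
On input x, block {2,3,7,9} splits into {2,3,9} and {7}.
On input y, block {2,3,9} splits into {2,9} and {3}.
Refine {4,13} on symbol x: members go to different blocks, giving {4} and {13}.
No further refinement is possible. Final partition (8 blocks): {2,9} | {4} | {6,11} | {12} | {5} | {7} | {3} | {13}.
The equivalence class containing 2 is {2,9}, of size 2.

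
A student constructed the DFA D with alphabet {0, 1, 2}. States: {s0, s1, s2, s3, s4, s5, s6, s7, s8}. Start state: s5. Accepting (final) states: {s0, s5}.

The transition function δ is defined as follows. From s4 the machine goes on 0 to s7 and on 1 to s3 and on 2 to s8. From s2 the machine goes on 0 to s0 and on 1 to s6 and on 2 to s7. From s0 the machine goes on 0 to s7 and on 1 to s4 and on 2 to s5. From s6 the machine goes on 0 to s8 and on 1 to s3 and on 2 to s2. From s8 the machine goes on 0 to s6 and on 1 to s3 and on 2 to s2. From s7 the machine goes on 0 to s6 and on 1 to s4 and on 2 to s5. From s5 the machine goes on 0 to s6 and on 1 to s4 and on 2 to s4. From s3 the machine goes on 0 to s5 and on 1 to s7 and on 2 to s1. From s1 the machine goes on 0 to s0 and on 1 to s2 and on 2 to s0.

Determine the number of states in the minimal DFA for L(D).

8

Every state is reachable, so we keep all 9.
Start with accepting vs non-accepting: {s0,s5} | {s1,s2,s3,s4,s6,s7,s8}.
Split {s0,s5} by δ(·,2) → {s0} and {s5}.
On input 0, block {s1,s2,s3,s4,s6,s7,s8} splits into {s4,s6,s7,s8} and {s1,s2} and {s3}.
On input 1, block {s4,s6,s7,s8} splits into {s4,s6,s8} and {s7}.
Split {s4,s6,s8} by δ(·,0) → {s6,s8} and {s4}.
On input 1, block {s1,s2} splits into {s1} and {s2}.
No further refinement is possible. Final partition (8 blocks): {s0} | {s6,s8} | {s5} | {s1} | {s3} | {s7} | {s4} | {s2}.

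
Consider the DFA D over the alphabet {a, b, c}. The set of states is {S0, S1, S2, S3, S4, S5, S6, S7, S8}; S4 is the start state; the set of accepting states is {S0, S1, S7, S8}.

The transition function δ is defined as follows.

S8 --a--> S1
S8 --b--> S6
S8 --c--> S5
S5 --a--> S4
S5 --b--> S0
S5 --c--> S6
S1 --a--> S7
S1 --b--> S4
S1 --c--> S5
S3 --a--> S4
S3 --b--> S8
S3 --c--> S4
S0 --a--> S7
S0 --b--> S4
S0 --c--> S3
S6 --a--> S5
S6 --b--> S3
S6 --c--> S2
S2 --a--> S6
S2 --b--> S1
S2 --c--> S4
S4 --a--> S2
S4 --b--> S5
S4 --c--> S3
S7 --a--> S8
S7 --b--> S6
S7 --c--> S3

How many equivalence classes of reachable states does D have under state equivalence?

3

Start with accepting vs non-accepting: {S0,S1,S7,S8} | {S2,S3,S4,S5,S6}.
Refine {S2,S3,S4,S5,S6} on symbol b: members go to different blocks, giving {S2,S3,S5} and {S4,S6}.
Stable partition: {S0,S1,S7,S8} | {S2,S3,S5} | {S4,S6} — 3 equivalence classes.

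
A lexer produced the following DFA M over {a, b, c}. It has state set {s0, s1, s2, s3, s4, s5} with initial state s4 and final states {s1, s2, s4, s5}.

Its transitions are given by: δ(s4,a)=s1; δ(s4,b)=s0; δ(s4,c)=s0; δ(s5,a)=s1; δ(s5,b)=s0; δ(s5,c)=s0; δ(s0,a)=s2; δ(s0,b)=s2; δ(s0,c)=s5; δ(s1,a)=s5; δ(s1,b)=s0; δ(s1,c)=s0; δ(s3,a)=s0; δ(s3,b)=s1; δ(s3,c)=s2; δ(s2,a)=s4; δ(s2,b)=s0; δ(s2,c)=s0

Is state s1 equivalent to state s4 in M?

Yes

First remove the unreachable states {s3}; 5 states remain.
P0 = {s1,s2,s4,s5} | {s0}.
Stable partition: {s1,s2,s4,s5} | {s0} — 2 equivalence classes.
s1 and s4 lie in the same block of the stable partition, so they are equivalent — no string distinguishes them.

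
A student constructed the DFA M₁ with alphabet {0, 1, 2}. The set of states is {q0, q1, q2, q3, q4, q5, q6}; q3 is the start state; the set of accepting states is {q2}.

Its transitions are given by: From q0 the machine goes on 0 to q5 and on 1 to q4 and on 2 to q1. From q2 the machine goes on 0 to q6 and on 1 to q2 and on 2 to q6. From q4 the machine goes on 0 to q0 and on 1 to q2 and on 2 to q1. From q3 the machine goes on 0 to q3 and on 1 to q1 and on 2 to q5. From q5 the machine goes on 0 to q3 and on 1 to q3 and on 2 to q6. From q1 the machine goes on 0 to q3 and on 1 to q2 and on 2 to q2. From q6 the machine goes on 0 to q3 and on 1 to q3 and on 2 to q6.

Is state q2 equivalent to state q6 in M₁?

States {q0,q4} cannot be reached from the start state, so discard them.
P0 = {q2} | {q1,q3,q5,q6}.
Split {q1,q3,q5,q6} by δ(·,1) → {q3,q5,q6} and {q1}.
Split {q3,q5,q6} by δ(·,1) → {q5,q6} and {q3}.
The partition is now stable with 4 blocks: {q2} | {q5,q6} | {q1} | {q3}.
q2 and q6 end up in different blocks, so they are distinguishable. For instance, the string 'ε' is accepted from only q2.

No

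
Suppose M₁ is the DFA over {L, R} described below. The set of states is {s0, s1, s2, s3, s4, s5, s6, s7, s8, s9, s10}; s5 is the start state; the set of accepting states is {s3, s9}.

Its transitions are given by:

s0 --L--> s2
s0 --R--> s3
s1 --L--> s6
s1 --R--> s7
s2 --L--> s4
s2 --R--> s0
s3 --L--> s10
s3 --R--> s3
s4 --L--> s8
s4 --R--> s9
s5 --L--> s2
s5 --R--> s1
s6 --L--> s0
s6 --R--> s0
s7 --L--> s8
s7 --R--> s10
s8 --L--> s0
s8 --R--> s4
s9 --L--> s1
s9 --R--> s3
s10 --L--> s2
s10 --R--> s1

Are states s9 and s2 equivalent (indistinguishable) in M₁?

No

Initial partition by acceptance: {s3,s9} | {s0,s1,s2,s4,s5,s6,s7,s8,s10}.
Split {s0,s1,s2,s4,s5,s6,s7,s8,s10} by δ(·,R) → {s1,s2,s5,s6,s7,s8,s10} and {s0,s4}.
Split {s1,s2,s5,s6,s7,s8,s10} by δ(·,L) → {s1,s5,s7,s10} and {s2,s6,s8}.
No further refinement is possible. Final partition (4 blocks): {s3,s9} | {s1,s5,s7,s10} | {s0,s4} | {s2,s6,s8}.
s9 and s2 end up in different blocks, so they are distinguishable. For instance, the string 'ε' is accepted from only s9.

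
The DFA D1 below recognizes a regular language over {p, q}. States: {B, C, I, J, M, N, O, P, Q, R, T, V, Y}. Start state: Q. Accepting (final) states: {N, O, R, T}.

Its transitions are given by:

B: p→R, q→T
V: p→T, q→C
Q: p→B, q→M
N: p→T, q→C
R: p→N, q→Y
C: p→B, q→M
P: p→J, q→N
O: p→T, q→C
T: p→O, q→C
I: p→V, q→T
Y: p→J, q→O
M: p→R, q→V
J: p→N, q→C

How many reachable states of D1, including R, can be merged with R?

States {I,P} cannot be reached from the start state, so discard them.
P0 = {N,O,R,T} | {B,C,J,M,Q,V,Y}.
On input p, block {B,C,J,M,Q,V,Y} splits into {B,J,M,V} and {C,Q,Y}.
Refine {B,J,M,V} on symbol q: members go to different blocks, giving {J,V} and {B} and {M}.
Refine {C,Q,Y} on symbol p: members go to different blocks, giving {C,Q} and {Y}.
Split {N,O,R,T} by δ(·,q) → {N,O,T} and {R}.
Stable partition: {N,O,T} | {J,V} | {C,Q} | {B} | {M} | {Y} | {R} — 7 equivalence classes.
The equivalence class containing R is {R}, of size 1.

1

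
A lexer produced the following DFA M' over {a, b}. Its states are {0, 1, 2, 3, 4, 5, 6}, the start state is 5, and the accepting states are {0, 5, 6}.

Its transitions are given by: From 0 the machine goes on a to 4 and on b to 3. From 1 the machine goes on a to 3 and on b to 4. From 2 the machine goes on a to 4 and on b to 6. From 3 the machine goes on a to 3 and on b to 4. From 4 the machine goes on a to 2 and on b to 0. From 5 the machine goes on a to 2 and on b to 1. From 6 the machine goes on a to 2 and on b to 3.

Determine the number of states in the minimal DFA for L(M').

Initial partition by acceptance: {0,5,6} | {1,2,3,4}.
On input b, block {1,2,3,4} splits into {1,3} and {2,4}.
Stable partition: {0,5,6} | {1,3} | {2,4} — 3 equivalence classes.

3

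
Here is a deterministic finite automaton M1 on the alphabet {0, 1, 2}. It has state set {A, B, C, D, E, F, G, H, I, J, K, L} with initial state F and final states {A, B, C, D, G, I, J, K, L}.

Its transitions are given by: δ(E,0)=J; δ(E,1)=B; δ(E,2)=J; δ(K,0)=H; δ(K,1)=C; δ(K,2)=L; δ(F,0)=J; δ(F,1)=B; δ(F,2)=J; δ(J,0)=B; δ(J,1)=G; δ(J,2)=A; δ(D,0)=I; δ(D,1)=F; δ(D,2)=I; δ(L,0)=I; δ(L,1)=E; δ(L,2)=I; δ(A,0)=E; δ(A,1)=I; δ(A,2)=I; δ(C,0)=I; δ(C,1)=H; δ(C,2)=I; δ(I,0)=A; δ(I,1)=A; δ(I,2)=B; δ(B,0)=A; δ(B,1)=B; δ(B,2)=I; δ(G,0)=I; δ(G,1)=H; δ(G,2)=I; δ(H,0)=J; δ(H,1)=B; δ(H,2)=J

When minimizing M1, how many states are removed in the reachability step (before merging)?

4

Starting at F and following transitions, the reachable set is {A, B, E, F, G, H, I, J}. That leaves C, D, K, L unreachable — 4 in total.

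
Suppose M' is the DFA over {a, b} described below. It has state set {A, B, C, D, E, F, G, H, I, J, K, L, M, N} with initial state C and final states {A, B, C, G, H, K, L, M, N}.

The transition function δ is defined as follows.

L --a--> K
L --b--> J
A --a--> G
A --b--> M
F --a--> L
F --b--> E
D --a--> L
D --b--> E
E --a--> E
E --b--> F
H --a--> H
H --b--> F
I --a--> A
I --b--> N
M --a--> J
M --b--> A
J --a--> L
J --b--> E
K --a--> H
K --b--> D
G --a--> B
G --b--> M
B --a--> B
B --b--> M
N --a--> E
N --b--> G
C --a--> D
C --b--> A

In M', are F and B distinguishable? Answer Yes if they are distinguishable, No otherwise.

First remove the unreachable states {I,N}; 12 states remain.
P0 = {A,B,C,G,H,K,L,M} | {D,E,F,J}.
Refine {A,B,C,G,H,K,L,M} on symbol a: members go to different blocks, giving {A,B,G,H,K,L} and {C,M}.
Split {A,B,G,H,K,L} by δ(·,b) → {A,B,G} and {H,K,L}.
On input a, block {D,E,F,J} splits into {D,F,J} and {E}.
Stable partition: {A,B,G} | {D,F,J} | {C,M} | {H,K,L} | {E} — 5 equivalence classes.
F and B end up in different blocks, so they are distinguishable. For instance, the string 'ε' is accepted from only B.

Yes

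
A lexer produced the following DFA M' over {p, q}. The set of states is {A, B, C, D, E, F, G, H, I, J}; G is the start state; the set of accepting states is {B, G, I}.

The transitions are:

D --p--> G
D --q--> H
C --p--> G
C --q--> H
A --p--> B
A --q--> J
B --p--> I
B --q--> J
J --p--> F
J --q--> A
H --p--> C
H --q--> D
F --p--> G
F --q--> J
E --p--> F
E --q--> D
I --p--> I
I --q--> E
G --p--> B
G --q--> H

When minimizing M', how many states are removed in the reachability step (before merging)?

0

Every one of the 10 states is reachable from G.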